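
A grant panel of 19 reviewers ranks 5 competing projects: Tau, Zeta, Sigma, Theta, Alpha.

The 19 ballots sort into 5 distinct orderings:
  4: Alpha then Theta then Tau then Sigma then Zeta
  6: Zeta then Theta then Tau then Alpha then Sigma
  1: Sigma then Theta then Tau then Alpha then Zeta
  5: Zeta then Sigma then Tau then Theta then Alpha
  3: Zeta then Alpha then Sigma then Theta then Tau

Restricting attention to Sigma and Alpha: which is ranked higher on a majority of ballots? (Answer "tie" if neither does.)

Ballots ranking Sigma above Alpha: 1 + 5 = 6.
Ballots ranking Alpha above Sigma: 19 − 6 = 13.
Alpha wins the head-to-head 13–6.

Alpha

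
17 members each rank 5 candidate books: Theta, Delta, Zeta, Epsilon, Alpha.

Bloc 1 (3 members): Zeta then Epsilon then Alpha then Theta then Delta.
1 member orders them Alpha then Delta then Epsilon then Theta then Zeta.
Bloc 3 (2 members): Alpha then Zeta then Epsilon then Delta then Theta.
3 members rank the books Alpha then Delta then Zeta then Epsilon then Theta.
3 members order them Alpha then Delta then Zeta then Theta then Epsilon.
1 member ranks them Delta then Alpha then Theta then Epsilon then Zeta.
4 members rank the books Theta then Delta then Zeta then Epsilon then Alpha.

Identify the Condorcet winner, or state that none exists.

Pairwise majorities:
Theta vs Delta: Theta is ranked higher on 3+4 = 7 ballots, Delta on 10. Delta wins 10–7.
Theta vs Zeta: Theta preferred on 1+1+4 = 6 ballots; Zeta wins 11–6.
Theta vs Epsilon: Theta is ranked higher on 3+1+4 = 8 ballots, Epsilon on 9. Epsilon wins 9–8.
Theta vs Alpha: 4 to 13, Alpha.
Delta vs Zeta: 12 to 5, Delta.
Delta vs Epsilon: 1+3+3+1+4 = 12 for Delta, 5 for Epsilon — Delta by 12–5.
Delta vs Alpha: 1+4 = 5 for Delta, 12 for Alpha — Alpha by 12–5.
Zeta vs Epsilon: Zeta preferred on 3+2+3+3+4 = 15 ballots; Zeta wins 15–2.
Zeta vs Alpha: 7 to 10, Alpha.
Epsilon vs Alpha: 3+4 = 7 for Epsilon, 10 for Alpha — Alpha by 10–7.
Alpha wins every pairwise contest, so Alpha is the Condorcet winner.

Alpha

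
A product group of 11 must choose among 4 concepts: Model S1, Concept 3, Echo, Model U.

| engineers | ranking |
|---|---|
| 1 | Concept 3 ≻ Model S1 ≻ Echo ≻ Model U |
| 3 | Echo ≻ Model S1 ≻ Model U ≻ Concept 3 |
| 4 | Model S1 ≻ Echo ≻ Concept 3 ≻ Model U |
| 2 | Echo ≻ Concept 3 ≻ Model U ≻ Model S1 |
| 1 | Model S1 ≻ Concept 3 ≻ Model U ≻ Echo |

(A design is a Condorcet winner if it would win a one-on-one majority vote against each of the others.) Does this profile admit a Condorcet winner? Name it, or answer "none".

Check each pair by majority over 11 ballots:
Model S1 vs Concept 3: Model S1 preferred on 3+4+1 = 8 ballots; Model S1 wins 8–3.
Model S1 vs Echo: 6 to 5, Model S1.
Model S1 vs Model U: 1+3+4+1 = 9 for Model S1, 2 for Model U — Model S1 by 9–2.
Concept 3 vs Echo: 1+1 = 2 for Concept 3, 9 for Echo — Echo by 9–2.
Concept 3 vs Model U: Concept 3 preferred on 1+4+2+1 = 8 ballots; Concept 3 wins 8–3.
Echo vs Model U: Echo is ranked higher on 1+3+4+2 = 10 ballots, Model U on 1. Echo wins 10–1.
Model S1 beats each of Concept 3, Echo, Model U — Model S1 is the Condorcet winner.

Model S1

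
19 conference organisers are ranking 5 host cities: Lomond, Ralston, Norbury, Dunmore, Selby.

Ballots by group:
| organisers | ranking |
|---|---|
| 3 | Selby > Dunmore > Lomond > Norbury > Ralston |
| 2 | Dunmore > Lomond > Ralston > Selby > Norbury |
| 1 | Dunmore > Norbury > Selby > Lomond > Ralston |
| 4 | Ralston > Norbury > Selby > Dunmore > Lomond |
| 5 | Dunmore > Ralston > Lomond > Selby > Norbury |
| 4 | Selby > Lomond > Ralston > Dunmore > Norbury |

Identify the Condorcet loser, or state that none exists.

Norbury

Pairwise majorities:
Lomond vs Ralston: 10 to 9, Lomond.
Lomond–Norbury: Lomond 14–5.
Lomond vs Dunmore: Lomond preferred on 4 ballots; Dunmore wins 15–4.
Lomond vs Selby: Selby wins 12–7.
Ralston vs Norbury: Ralston, 15–4.
Ralston vs Dunmore: Dunmore wins 11–8.
Ralston vs Selby: Ralston preferred on 2+4+5 = 11 ballots; Ralston wins 11–8.
Norbury vs Dunmore: Dunmore wins 15–4.
Norbury vs Selby: Selby wins 14–5.
Dunmore–Selby: Selby 11–8.
Only Norbury has no wins; Norbury is the Condorcet loser.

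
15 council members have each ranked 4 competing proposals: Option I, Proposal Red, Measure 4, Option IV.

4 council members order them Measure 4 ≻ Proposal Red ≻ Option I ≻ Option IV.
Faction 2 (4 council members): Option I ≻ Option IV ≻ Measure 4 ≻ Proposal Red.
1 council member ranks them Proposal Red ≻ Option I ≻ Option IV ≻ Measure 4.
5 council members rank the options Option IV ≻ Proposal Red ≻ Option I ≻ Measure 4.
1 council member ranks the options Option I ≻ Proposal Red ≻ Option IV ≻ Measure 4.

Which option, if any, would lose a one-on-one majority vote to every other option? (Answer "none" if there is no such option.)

none

Head-to-head results (15 council members):
Option I vs Proposal Red: 5 to 10, Proposal Red.
Option I vs Measure 4: 11 to 4, Option I.
Option I vs Option IV: Option I preferred on 4+4+1+1 = 10 ballots; Option I wins 10–5.
Proposal Red vs Measure 4: Proposal Red preferred on 1+5+1 = 7 ballots; Measure 4 wins 8–7.
Proposal Red vs Option IV: 6 to 9, Option IV.
Measure 4 vs Option IV: Measure 4 preferred on 4 ballots; Option IV wins 11–4.
Every option wins at least one matchup (Option I beats Measure 4; Proposal Red beats Option I; Measure 4 beats Proposal Red; Option IV beats Proposal Red), so there is no Condorcet loser.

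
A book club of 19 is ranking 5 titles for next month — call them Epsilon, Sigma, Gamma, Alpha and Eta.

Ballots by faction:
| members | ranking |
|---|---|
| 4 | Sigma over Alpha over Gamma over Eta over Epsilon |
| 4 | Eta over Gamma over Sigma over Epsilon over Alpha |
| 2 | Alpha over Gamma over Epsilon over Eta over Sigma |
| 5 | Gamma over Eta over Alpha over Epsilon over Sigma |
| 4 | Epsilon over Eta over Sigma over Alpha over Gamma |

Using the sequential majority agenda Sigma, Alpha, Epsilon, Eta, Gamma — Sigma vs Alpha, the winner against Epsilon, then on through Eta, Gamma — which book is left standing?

Round 1: Sigma vs Alpha — 12–7, Sigma advances.
Round 2: Sigma vs Epsilon — 8–11, Epsilon advances.
Round 3: Epsilon vs Eta — 6–13, Eta advances.
Round 4: Eta vs Gamma — 8–11, Gamma advances.
Gamma survives the agenda.

Gamma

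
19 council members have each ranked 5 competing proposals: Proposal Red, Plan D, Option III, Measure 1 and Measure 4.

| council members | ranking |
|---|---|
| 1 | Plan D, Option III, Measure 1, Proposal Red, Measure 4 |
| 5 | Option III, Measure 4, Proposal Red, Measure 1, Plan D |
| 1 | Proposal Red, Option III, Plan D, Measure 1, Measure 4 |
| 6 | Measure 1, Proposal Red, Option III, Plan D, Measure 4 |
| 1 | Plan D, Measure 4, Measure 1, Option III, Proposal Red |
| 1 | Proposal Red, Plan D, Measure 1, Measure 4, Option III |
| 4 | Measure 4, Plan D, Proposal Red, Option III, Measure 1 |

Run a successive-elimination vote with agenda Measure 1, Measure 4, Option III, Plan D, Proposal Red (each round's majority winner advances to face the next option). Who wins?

Round 1: Measure 1 vs Measure 4 — 9–10, Measure 4 advances.
Round 2: Measure 4 vs Option III — 6–13, Option III advances.
Round 3: Option III vs Plan D — 12–7, Option III advances.
Round 4: Option III vs Proposal Red — 7–12, Proposal Red advances.
Proposal Red survives the agenda.

Proposal Red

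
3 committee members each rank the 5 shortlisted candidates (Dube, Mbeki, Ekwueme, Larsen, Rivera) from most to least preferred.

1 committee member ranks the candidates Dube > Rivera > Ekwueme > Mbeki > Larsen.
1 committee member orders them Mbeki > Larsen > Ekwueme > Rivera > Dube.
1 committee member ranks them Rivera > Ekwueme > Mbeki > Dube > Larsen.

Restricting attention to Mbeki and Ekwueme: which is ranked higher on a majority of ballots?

Ballots ranking Mbeki above Ekwueme: 1.
Ballots ranking Ekwueme above Mbeki: 3 − 1 = 2.
Ekwueme wins the head-to-head 2–1.

Ekwueme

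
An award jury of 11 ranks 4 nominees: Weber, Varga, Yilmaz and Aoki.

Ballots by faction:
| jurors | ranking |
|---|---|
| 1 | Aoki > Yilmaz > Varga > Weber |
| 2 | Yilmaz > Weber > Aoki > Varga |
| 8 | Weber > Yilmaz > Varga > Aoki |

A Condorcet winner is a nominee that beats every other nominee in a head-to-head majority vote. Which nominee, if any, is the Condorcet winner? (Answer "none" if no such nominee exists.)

Head-to-head results (11 jurors):
Weber vs Varga: Weber, 10–1.
Weber vs Yilmaz: Weber wins 8–3.
Weber vs Aoki: Weber, 10–1.
Varga vs Yilmaz: Yilmaz, 11–0.
Varga–Aoki: Varga 8–3.
Yilmaz–Aoki: Yilmaz 10–1.
Weber wins every pairwise contest, so Weber is the Condorcet winner.

Weber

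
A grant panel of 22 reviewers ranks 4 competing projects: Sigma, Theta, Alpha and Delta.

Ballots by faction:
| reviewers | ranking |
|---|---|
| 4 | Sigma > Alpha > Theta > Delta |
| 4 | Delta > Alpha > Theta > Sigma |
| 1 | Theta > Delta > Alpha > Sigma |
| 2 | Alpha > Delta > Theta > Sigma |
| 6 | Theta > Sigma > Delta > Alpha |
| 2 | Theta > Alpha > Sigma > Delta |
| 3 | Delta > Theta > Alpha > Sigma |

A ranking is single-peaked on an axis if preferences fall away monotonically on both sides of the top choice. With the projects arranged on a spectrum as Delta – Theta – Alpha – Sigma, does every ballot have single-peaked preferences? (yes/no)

Axis positions: Delta=1, Theta=2, Alpha=3, Sigma=4.
Faction 1 (peak Sigma at position 4): ranking walks positions 4-3-2-1, expanding outward from the peak — single-peaked.
Faction 2: ranking walks positions 1-3-2-4; Alpha is ranked above Theta even though Theta lies between Alpha and the peak Delta on the axis — preferences dip and rise again. Not single-peaked.
Faction 3 (peak Theta at position 2): ranking walks positions 2-1-3-4, expanding outward from the peak — single-peaked.
Faction 4: ranking walks positions 3-1-2-4; Delta is ranked above Theta even though Theta lies between Delta and the peak Alpha on the axis — preferences dip and rise again. Not single-peaked.
Faction 5: ranking walks positions 2-4-1-3; Sigma is ranked above Alpha even though Alpha lies between Sigma and the peak Theta on the axis — preferences dip and rise again. Not single-peaked.
Faction 6 (peak Theta at position 2): ranking walks positions 2-3-4-1, expanding outward from the peak — single-peaked.
Faction 7 (peak Delta at position 1): ranking walks positions 1-2-3-4, expanding outward from the peak — single-peaked.
Faction 2 violates single-peakedness, so the profile is not single-peaked on this axis.

no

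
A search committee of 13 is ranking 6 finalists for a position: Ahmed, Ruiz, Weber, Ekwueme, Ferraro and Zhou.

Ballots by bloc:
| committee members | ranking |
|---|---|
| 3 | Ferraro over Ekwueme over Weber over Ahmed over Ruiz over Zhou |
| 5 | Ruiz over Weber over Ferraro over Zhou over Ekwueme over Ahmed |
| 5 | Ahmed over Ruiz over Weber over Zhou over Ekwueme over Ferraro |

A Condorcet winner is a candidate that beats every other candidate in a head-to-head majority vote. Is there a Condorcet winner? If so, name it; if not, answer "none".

none

Pairwise majorities:
Ahmed vs Ruiz: Ahmed wins 8–5.
Ahmed vs Weber: Weber wins 8–5.
Ahmed vs Ekwueme: Ekwueme, 8–5.
Ahmed–Ferraro: Ferraro 8–5.
Ahmed vs Zhou: Ahmed, 8–5.
Ruiz–Weber: Ruiz 10–3.
Ruiz vs Ekwueme: Ruiz, 10–3.
Ruiz vs Ferraro: Ruiz wins 10–3.
Ruiz vs Zhou: Ruiz, 13–0.
Weber vs Ekwueme: Weber wins 10–3.
Weber–Ferraro: Weber 10–3.
Weber vs Zhou: Weber wins 13–0.
Ekwueme vs Ferraro: Ferraro wins 8–5.
Ekwueme vs Zhou: Zhou, 10–3.
Ferraro vs Zhou: Ferraro, 8–5.
Every candidate loses at least once (Ahmed loses to Weber; Ruiz loses to Ahmed; Weber loses to Ruiz; Ekwueme loses to Ruiz; Ferraro loses to Ruiz; Zhou loses to Ahmed). The majority relation contains the cycle Ahmed beats Ruiz beats Weber beats Ahmed, so there is no Condorcet winner.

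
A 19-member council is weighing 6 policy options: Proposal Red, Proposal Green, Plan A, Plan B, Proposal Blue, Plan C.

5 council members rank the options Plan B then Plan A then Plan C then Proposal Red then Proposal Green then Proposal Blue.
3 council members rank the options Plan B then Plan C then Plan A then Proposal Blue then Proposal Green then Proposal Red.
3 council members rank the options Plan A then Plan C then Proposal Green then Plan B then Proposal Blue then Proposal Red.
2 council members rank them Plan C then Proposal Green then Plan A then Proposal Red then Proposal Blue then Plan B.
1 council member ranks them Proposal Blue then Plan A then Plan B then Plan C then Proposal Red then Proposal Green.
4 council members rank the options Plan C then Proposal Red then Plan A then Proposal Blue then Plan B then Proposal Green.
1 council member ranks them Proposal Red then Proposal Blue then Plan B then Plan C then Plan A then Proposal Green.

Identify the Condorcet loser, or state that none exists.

Pairwise majorities:
Proposal Red vs Proposal Green: 5+1+4+1 = 11 for Proposal Red, 8 for Proposal Green — Proposal Red by 11–8.
Proposal Red–Plan A: Plan A 14–5.
Proposal Red vs Plan B: 7 to 12, Plan B.
Proposal Red–Proposal Blue: Proposal Red 12–7.
Proposal Red vs Plan C: Proposal Red preferred on 1 ballot; Plan C wins 18–1.
Proposal Green–Plan A: Plan A 17–2.
Proposal Green vs Plan B: Proposal Green preferred on 3+2 = 5 ballots; Plan B wins 14–5.
Proposal Green–Proposal Blue: Proposal Green 10–9.
Proposal Green vs Plan C: 0 for Proposal Green, 19 for Plan C — Plan C by 19–0.
Plan A vs Plan B: Plan A is ranked higher on 3+2+1+4 = 10 ballots, Plan B on 9. Plan A wins 10–9.
Plan A vs Proposal Blue: Plan A preferred on 5+3+3+2+4 = 17 ballots; Plan A wins 17–2.
Plan A vs Plan C: Plan C, 10–9.
Plan B–Proposal Blue: Plan B 11–8.
Plan B–Plan C: Plan B 10–9.
Proposal Blue–Plan C: Plan C 17–2.
Proposal Blue loses to every other option — it is the Condorcet loser.

Proposal Blue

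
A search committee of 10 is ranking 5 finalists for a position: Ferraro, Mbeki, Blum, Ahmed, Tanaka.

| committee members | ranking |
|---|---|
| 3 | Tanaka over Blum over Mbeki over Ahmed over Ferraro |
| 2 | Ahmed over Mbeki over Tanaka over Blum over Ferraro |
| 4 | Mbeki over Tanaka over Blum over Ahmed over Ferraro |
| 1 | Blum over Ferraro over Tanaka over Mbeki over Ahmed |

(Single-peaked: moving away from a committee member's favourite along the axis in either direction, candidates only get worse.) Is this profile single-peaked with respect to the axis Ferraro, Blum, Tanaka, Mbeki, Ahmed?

yes

Axis positions: Ferraro=1, Blum=2, Tanaka=3, Mbeki=4, Ahmed=5.
Ballot type 1 (peak Tanaka at position 3): ranking walks positions 3-2-4-5-1, expanding outward from the peak — single-peaked.
Ballot type 2 (peak Ahmed at position 5): ranking walks positions 5-4-3-2-1, expanding outward from the peak — single-peaked.
Ballot type 3 (peak Mbeki at position 4): ranking walks positions 4-3-2-5-1, expanding outward from the peak — single-peaked.
Ballot type 4 (peak Blum at position 2): ranking walks positions 2-1-3-4-5, expanding outward from the peak — single-peaked.
Every ranking is single-peaked on this axis.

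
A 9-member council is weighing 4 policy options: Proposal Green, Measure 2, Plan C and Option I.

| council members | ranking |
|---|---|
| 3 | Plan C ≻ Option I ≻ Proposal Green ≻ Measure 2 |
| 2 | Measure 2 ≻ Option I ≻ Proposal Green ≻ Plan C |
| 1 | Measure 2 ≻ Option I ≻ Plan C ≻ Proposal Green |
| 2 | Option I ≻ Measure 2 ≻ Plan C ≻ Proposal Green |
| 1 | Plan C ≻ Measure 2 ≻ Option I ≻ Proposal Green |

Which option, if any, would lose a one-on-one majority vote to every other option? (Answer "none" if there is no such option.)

Proposal Green

Head-to-head results (9 council members):
Proposal Green vs Measure 2: 3 to 6, Measure 2.
Proposal Green vs Plan C: Proposal Green preferred on 2 ballots; Plan C wins 7–2.
Proposal Green–Option I: Option I 9–0.
Measure 2–Plan C: Measure 2 5–4.
Measure 2–Option I: Option I 5–4.
Plan C vs Option I: Plan C preferred on 3+1 = 4 ballots; Option I wins 5–4.
Proposal Green loses to every other option — it is the Condorcet loser.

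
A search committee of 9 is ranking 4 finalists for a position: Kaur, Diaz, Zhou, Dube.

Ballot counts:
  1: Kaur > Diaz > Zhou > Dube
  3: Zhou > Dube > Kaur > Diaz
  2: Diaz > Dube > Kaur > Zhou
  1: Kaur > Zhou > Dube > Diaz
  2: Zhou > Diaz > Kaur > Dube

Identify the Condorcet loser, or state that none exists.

none

Head-to-head results (9 committee members):
Kaur vs Diaz: Kaur wins 5–4.
Kaur vs Zhou: Kaur preferred on 1+2+1 = 4 ballots; Zhou wins 5–4.
Kaur–Dube: Dube 5–4.
Diaz vs Zhou: Diaz preferred on 1+2 = 3 ballots; Zhou wins 6–3.
Diaz vs Dube: Diaz wins 5–4.
Zhou vs Dube: 7 to 2, Zhou.
Every candidate wins at least one matchup (Kaur beats Diaz; Diaz beats Dube; Zhou beats Kaur; Dube beats Kaur), so there is no Condorcet loser.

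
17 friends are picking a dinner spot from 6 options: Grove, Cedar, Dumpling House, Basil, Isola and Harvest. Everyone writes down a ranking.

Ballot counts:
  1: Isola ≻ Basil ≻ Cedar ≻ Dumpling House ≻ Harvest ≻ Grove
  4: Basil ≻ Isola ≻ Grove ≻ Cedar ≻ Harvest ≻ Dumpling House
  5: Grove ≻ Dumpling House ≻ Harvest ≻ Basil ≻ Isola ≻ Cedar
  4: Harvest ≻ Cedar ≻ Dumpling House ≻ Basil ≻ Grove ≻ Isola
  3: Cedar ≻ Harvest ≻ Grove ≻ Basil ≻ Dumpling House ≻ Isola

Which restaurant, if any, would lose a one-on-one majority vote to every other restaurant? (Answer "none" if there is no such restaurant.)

none

Pairwise majorities:
Grove vs Cedar: Grove preferred on 4+5 = 9 ballots; Grove wins 9–8.
Grove vs Dumpling House: Grove, 12–5.
Grove vs Basil: 8 to 9, Basil.
Grove vs Isola: 5+4+3 = 12 for Grove, 5 for Isola — Grove by 12–5.
Grove vs Harvest: Grove wins 9–8.
Cedar–Dumpling House: Cedar 12–5.
Cedar vs Basil: Basil wins 10–7.
Cedar vs Isola: Isola wins 10–7.
Cedar vs Harvest: 8 to 9, Harvest.
Dumpling House vs Basil: Dumpling House preferred on 5+4 = 9 ballots; Dumpling House wins 9–8.
Dumpling House vs Isola: 12 to 5, Dumpling House.
Dumpling House vs Harvest: Harvest wins 11–6.
Basil vs Isola: Basil, 16–1.
Basil vs Harvest: Basil preferred on 1+4 = 5 ballots; Harvest wins 12–5.
Isola vs Harvest: 5 to 12, Harvest.
Each restaurant has at least one pairwise win (Grove beats Cedar; Cedar beats Dumpling House; Dumpling House beats Basil; Basil beats Grove; Isola beats Cedar; Harvest beats Cedar) — no Condorcet loser.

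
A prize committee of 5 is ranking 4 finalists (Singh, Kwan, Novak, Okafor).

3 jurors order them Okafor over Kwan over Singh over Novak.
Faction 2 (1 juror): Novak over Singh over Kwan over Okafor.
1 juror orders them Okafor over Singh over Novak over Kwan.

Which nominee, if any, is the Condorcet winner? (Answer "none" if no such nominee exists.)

Head-to-head results (5 jurors):
Singh vs Kwan: Kwan, 3–2.
Singh vs Novak: Singh, 4–1.
Singh vs Okafor: Okafor wins 4–1.
Kwan vs Novak: Kwan wins 3–2.
Kwan vs Okafor: Okafor, 4–1.
Novak–Okafor: Okafor 4–1.
Okafor defeats every rival head-to-head and is the Condorcet winner.

Okafor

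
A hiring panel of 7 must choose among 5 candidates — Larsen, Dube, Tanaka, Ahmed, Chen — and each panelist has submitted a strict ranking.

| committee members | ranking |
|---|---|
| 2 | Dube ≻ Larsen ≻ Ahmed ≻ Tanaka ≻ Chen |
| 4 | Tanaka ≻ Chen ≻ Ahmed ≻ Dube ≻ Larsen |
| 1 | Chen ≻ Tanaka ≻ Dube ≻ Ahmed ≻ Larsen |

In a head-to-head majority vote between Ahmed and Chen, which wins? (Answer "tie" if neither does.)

Ballots ranking Ahmed above Chen: 2.
Ballots ranking Chen above Ahmed: 7 − 2 = 5.
Chen wins the head-to-head 5–2.

Chen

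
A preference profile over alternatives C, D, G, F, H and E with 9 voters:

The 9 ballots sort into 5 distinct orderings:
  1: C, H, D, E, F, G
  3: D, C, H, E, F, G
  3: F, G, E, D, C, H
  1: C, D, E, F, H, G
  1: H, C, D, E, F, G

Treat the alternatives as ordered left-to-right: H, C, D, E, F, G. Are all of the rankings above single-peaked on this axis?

Axis positions: H=1, C=2, D=3, E=4, F=5, G=6.
Bloc 1 (peak C at position 2): ranking walks positions 2-1-3-4-5-6, expanding outward from the peak — single-peaked.
Bloc 2 (peak D at position 3): ranking walks positions 3-2-1-4-5-6, expanding outward from the peak — single-peaked.
Bloc 3 (peak F at position 5): ranking walks positions 5-6-4-3-2-1, expanding outward from the peak — single-peaked.
Bloc 4 (peak C at position 2): ranking walks positions 2-3-4-5-1-6, expanding outward from the peak — single-peaked.
Bloc 5 (peak H at position 1): ranking walks positions 1-2-3-4-5-6, expanding outward from the peak — single-peaked.
Every ranking is single-peaked on this axis.

yes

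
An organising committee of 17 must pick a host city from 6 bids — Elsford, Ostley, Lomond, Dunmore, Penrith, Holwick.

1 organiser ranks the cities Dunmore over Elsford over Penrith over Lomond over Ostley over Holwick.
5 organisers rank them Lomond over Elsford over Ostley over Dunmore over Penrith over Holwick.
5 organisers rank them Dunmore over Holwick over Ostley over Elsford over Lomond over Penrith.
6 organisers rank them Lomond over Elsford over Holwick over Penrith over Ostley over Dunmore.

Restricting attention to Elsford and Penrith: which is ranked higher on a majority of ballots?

Ballots ranking Elsford above Penrith: 1 + 5 + 5 + 6 = 17.
Ballots ranking Penrith above Elsford: 17 − 17 = 0.
Elsford wins the head-to-head 17–0.

Elsford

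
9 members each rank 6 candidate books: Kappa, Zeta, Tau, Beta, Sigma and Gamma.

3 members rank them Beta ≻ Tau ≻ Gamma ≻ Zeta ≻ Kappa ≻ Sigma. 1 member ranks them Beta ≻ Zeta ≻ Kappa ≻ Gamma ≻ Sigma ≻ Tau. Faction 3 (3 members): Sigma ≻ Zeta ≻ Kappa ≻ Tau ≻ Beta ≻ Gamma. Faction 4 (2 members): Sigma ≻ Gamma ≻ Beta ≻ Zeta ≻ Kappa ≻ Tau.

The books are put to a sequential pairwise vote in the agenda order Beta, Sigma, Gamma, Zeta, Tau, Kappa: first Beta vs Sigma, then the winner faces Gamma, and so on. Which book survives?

Sigma

Round 1: Beta vs Sigma — 4–5, Sigma advances.
Round 2: Sigma vs Gamma — 5–4, Sigma advances.
Round 3: Sigma vs Zeta — 5–4, Sigma advances.
Round 4: Sigma vs Tau — 6–3, Sigma advances.
Round 5: Sigma vs Kappa — 5–4, Sigma advances.
The agenda winner is Sigma.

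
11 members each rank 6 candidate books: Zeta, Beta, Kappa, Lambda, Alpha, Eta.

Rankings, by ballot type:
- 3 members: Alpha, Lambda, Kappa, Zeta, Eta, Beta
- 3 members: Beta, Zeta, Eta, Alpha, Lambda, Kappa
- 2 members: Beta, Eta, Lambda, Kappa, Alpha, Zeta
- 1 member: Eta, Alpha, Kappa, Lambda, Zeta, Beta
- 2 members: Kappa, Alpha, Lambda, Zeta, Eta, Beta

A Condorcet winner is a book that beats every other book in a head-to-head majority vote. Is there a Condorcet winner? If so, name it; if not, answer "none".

Head-to-head results (11 members):
Zeta vs Beta: 6 to 5, Zeta.
Zeta vs Kappa: Zeta is ranked higher on 3 ballots, Kappa on 8. Kappa wins 8–3.
Zeta vs Lambda: Zeta preferred on 3 ballots; Lambda wins 8–3.
Zeta vs Alpha: Zeta is ranked higher on 3 ballots, Alpha on 8. Alpha wins 8–3.
Zeta vs Eta: Zeta is ranked higher on 3+3+2 = 8 ballots, Eta on 3. Zeta wins 8–3.
Beta vs Kappa: 5 to 6, Kappa.
Beta vs Lambda: 3+2 = 5 for Beta, 6 for Lambda — Lambda by 6–5.
Beta vs Alpha: Beta is ranked higher on 3+2 = 5 ballots, Alpha on 6. Alpha wins 6–5.
Beta vs Eta: 3+2 = 5 for Beta, 6 for Eta — Eta by 6–5.
Kappa vs Lambda: Kappa is ranked higher on 1+2 = 3 ballots, Lambda on 8. Lambda wins 8–3.
Kappa vs Alpha: Kappa preferred on 2+2 = 4 ballots; Alpha wins 7–4.
Kappa vs Eta: 5 to 6, Eta.
Lambda vs Alpha: Lambda is ranked higher on 2 ballots, Alpha on 9. Alpha wins 9–2.
Lambda vs Eta: 3+2 = 5 for Lambda, 6 for Eta — Eta by 6–5.
Alpha vs Eta: Alpha is ranked higher on 3+2 = 5 ballots, Eta on 6. Eta wins 6–5.
Each book drops at least one matchup (Zeta loses to Kappa; Beta loses to Zeta; Kappa loses to Lambda; Lambda loses to Alpha; Alpha loses to Eta; Eta loses to Zeta); the cycle Zeta → Eta → Kappa → Zeta rules out a Condorcet winner.

none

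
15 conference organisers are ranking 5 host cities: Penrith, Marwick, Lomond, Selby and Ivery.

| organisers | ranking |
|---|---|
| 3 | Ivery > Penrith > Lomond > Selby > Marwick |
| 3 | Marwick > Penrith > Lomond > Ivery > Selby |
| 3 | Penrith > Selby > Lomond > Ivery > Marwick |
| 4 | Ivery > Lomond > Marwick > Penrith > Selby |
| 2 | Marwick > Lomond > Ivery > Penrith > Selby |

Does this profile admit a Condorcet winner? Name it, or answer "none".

none

Pairwise majorities:
Penrith vs Marwick: Marwick, 9–6.
Penrith–Lomond: Penrith 9–6.
Penrith vs Selby: Penrith wins 15–0.
Penrith–Ivery: Ivery 9–6.
Marwick–Lomond: Lomond 10–5.
Marwick vs Selby: Marwick, 9–6.
Marwick–Ivery: Ivery 10–5.
Lomond vs Selby: Lomond, 12–3.
Lomond vs Ivery: Lomond wins 8–7.
Selby vs Ivery: Ivery wins 12–3.
No city is unbeaten: Penrith loses to Marwick; Marwick loses to Lomond; Lomond loses to Penrith; Selby loses to Penrith; Ivery loses to Lomond. In particular Penrith beats Lomond beats Marwick beats Penrith is a majority cycle — no Condorcet winner exists.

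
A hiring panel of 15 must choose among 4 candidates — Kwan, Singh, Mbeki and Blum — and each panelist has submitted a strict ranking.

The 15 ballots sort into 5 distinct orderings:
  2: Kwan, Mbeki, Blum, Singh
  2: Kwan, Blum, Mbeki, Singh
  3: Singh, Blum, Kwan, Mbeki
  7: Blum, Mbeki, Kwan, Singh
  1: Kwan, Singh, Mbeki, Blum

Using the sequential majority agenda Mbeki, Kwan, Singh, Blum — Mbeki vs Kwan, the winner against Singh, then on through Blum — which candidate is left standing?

Round 1: Mbeki vs Kwan — 7–8, Kwan advances.
Round 2: Kwan vs Singh — 12–3, Kwan advances.
Round 3: Kwan vs Blum — 5–10, Blum advances.
The agenda winner is Blum.

Blum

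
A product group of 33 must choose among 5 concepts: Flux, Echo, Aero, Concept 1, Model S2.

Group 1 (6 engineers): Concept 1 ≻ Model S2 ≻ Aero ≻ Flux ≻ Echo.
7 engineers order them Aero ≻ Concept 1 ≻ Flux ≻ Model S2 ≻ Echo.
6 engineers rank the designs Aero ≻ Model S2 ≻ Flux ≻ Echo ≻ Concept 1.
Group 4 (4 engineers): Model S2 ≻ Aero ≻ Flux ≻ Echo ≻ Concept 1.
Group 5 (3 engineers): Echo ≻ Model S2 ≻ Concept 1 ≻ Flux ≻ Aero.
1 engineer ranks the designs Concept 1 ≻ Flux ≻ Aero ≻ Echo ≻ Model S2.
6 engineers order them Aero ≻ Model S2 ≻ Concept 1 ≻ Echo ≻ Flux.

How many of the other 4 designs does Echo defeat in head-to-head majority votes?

Echo against each rival (33 engineers):
Echo vs Flux: Flux, 24–9.
Echo vs Aero: Echo preferred on 3 ballots; Aero wins 30–3.
Echo vs Concept 1: 6+4+3 = 13 for Echo, 20 for Concept 1 — Concept 1 by 20–13.
Echo vs Model S2: Echo is ranked higher on 3+1 = 4 ballots, Model S2 on 29. Model S2 wins 29–4.
Echo beats no one; loses to Flux, Aero, Concept 1, Model S2 — 0 pairwise wins.

0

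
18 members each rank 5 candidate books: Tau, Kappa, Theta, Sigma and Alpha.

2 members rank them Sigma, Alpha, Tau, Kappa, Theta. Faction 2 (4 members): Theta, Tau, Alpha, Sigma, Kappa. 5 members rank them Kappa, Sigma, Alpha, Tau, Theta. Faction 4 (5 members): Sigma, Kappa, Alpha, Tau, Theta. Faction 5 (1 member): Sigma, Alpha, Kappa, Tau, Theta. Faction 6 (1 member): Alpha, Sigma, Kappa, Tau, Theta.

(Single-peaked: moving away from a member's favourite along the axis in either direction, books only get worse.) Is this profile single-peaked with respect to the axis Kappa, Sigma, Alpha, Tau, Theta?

yes

Axis positions: Kappa=1, Sigma=2, Alpha=3, Tau=4, Theta=5.
Faction 1 (peak Sigma at position 2): ranking walks positions 2-3-4-1-5, expanding outward from the peak — single-peaked.
Faction 2 (peak Theta at position 5): ranking walks positions 5-4-3-2-1, expanding outward from the peak — single-peaked.
Faction 3 (peak Kappa at position 1): ranking walks positions 1-2-3-4-5, expanding outward from the peak — single-peaked.
Faction 4 (peak Sigma at position 2): ranking walks positions 2-1-3-4-5, expanding outward from the peak — single-peaked.
Faction 5 (peak Sigma at position 2): ranking walks positions 2-3-1-4-5, expanding outward from the peak — single-peaked.
Faction 6 (peak Alpha at position 3): ranking walks positions 3-2-1-4-5, expanding outward from the peak — single-peaked.
Every ranking is single-peaked on this axis.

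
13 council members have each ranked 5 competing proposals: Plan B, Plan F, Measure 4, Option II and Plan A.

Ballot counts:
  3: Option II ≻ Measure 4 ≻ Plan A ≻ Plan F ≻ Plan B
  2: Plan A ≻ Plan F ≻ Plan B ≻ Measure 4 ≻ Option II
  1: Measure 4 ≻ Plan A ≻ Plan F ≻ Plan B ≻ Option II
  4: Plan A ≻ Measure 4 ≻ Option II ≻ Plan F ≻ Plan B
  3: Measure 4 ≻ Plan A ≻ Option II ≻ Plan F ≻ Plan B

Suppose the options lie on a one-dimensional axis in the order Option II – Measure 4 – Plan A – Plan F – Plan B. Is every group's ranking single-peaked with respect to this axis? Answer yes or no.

yes

Axis positions: Option II=1, Measure 4=2, Plan A=3, Plan F=4, Plan B=5.
Group 1 (peak Option II at position 1): ranking walks positions 1-2-3-4-5, expanding outward from the peak — single-peaked.
Group 2 (peak Plan A at position 3): ranking walks positions 3-4-5-2-1, expanding outward from the peak — single-peaked.
Group 3 (peak Measure 4 at position 2): ranking walks positions 2-3-4-5-1, expanding outward from the peak — single-peaked.
Group 4 (peak Plan A at position 3): ranking walks positions 3-2-1-4-5, expanding outward from the peak — single-peaked.
Group 5 (peak Measure 4 at position 2): ranking walks positions 2-3-1-4-5, expanding outward from the peak — single-peaked.
Every ranking is single-peaked on this axis.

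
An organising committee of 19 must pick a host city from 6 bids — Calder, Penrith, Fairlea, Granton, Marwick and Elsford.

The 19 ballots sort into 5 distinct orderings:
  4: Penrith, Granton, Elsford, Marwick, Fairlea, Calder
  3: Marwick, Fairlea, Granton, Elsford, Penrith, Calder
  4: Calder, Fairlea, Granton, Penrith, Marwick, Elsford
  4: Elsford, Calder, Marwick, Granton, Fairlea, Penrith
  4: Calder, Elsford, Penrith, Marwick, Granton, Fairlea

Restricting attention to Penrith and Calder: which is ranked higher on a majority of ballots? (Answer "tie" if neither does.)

Ballots ranking Penrith above Calder: 4 + 3 = 7.
Ballots ranking Calder above Penrith: 19 − 7 = 12.
Calder wins the head-to-head 12–7.

Calder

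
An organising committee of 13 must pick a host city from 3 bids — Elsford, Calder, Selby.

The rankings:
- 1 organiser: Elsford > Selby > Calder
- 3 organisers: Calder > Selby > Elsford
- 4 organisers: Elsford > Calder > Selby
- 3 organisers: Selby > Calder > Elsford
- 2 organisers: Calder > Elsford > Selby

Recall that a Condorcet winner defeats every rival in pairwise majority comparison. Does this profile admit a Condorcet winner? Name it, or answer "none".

Calder

Pairwise majorities:
Elsford vs Calder: Elsford preferred on 1+4 = 5 ballots; Calder wins 8–5.
Elsford vs Selby: 1+4+2 = 7 for Elsford, 6 for Selby — Elsford by 7–6.
Calder vs Selby: 9 to 4, Calder.
Only Calder has no losses; Calder is the Condorcet winner.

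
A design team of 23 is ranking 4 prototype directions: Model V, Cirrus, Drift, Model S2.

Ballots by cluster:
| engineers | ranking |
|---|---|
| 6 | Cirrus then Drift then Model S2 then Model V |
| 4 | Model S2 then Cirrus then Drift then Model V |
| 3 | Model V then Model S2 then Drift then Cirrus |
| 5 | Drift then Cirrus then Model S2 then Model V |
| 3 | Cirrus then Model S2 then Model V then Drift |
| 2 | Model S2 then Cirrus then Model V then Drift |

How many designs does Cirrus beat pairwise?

3

Cirrus against each rival (23 engineers):
Cirrus vs Model V: Cirrus is ranked higher on 6+4+5+3+2 = 20 ballots, Model V on 3. Cirrus wins 20–3.
Cirrus vs Drift: Cirrus is ranked higher on 6+4+3+2 = 15 ballots, Drift on 8. Cirrus wins 15–8.
Cirrus vs Model S2: 14 to 9, Cirrus.
Cirrus beats Model V, Drift, Model S2 — 3 pairwise wins.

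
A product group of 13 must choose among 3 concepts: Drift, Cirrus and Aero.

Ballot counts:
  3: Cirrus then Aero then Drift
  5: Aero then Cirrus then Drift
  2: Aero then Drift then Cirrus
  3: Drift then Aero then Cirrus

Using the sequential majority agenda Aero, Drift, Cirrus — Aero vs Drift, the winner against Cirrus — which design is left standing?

Aero

Round 1: Aero vs Drift — 10–3, Aero advances.
Round 2: Aero vs Cirrus — 10–3, Aero advances.
The agenda winner is Aero.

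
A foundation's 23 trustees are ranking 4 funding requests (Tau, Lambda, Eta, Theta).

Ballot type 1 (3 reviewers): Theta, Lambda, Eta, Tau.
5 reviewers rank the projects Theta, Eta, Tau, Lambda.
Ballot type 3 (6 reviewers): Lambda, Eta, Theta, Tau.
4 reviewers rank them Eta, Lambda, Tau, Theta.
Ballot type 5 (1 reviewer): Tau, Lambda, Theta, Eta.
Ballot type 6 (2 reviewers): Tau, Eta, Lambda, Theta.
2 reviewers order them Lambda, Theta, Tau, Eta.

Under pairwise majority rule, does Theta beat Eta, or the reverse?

Ballots ranking Theta above Eta: 3 + 5 + 1 + 2 = 11.
Ballots ranking Eta above Theta: 23 − 11 = 12.
Eta wins the head-to-head 12–11.

Eta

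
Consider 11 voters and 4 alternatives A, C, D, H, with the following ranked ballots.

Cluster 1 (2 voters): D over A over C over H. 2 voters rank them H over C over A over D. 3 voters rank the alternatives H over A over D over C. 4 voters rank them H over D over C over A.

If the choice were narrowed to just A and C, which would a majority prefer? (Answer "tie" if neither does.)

Ballots ranking A above C: 2 + 3 = 5.
Ballots ranking C above A: 11 − 5 = 6.
C wins the head-to-head 6–5.

C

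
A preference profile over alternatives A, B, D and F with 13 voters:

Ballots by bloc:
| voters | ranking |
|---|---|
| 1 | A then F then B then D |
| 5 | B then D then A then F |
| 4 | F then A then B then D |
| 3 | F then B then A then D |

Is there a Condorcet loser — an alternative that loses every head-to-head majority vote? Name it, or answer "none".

Head-to-head results (13 voters):
A vs B: B, 8–5.
A vs D: 8 to 5, A.
A vs F: 1+5 = 6 for A, 7 for F — F by 7–6.
B vs D: B wins 13–0.
B–F: F 8–5.
D vs F: 5 for D, 8 for F — F by 8–5.
D is beaten in every head-to-head and is the Condorcet loser.

D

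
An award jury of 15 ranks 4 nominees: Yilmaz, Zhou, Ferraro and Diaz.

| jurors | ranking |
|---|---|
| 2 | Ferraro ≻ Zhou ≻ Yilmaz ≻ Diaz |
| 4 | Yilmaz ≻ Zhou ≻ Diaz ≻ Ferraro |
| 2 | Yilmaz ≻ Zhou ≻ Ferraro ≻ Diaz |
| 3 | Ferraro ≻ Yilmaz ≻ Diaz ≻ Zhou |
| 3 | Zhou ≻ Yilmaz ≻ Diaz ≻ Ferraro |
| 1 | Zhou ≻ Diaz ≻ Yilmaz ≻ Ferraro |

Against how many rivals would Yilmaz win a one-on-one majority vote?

Yilmaz against each rival (15 jurors):
Yilmaz vs Zhou: Yilmaz, 9–6.
Yilmaz vs Ferraro: Yilmaz, 10–5.
Yilmaz vs Diaz: Yilmaz, 14–1.
Yilmaz beats Zhou, Ferraro, Diaz — 3 pairwise wins.

3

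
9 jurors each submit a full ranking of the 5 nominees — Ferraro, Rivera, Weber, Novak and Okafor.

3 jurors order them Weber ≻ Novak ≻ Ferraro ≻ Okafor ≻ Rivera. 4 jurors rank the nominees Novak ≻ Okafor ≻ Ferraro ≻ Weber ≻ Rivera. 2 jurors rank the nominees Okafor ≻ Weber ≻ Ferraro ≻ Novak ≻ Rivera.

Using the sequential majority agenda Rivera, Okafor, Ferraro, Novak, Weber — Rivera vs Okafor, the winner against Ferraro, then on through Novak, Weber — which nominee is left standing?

Round 1: Rivera vs Okafor — 0–9, Okafor advances.
Round 2: Okafor vs Ferraro — 6–3, Okafor advances.
Round 3: Okafor vs Novak — 2–7, Novak advances.
Round 4: Novak vs Weber — 4–5, Weber advances.
Weber survives the agenda.

Weber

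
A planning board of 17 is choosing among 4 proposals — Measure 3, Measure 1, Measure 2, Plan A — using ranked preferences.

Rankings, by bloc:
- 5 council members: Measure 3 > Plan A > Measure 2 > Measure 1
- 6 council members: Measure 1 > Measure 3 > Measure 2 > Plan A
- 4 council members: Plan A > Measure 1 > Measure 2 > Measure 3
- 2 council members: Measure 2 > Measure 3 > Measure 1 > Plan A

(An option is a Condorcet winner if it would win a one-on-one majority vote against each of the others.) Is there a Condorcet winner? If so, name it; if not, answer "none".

none

Check each pair by majority over 17 ballots:
Measure 3 vs Measure 1: 7 to 10, Measure 1.
Measure 3 vs Measure 2: 11 to 6, Measure 3.
Measure 3–Plan A: Measure 3 13–4.
Measure 1 vs Measure 2: 6+4 = 10 for Measure 1, 7 for Measure 2 — Measure 1 by 10–7.
Measure 1 vs Plan A: Plan A, 9–8.
Measure 2 vs Plan A: Measure 2 preferred on 6+2 = 8 ballots; Plan A wins 9–8.
Every option loses at least once (Measure 3 loses to Measure 1; Measure 1 loses to Plan A; Measure 2 loses to Measure 3; Plan A loses to Measure 3). The majority relation contains the cycle Measure 3 → Plan A → Measure 1 → Measure 3, so there is no Condorcet winner.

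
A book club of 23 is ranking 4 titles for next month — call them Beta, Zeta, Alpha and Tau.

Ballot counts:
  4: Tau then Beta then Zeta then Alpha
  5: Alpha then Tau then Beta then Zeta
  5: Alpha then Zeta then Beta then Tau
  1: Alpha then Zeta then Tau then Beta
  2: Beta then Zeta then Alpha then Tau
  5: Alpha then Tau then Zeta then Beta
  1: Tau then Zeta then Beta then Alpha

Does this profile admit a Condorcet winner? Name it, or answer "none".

Pairwise majorities:
Beta vs Zeta: Beta is ranked higher on 4+5+2 = 11 ballots, Zeta on 12. Zeta wins 12–11.
Beta vs Alpha: 4+2+1 = 7 for Beta, 16 for Alpha — Alpha by 16–7.
Beta vs Tau: 5+2 = 7 for Beta, 16 for Tau — Tau by 16–7.
Zeta vs Alpha: Zeta preferred on 4+2+1 = 7 ballots; Alpha wins 16–7.
Zeta vs Tau: Zeta is ranked higher on 5+1+2 = 8 ballots, Tau on 15. Tau wins 15–8.
Alpha vs Tau: 5+5+1+2+5 = 18 for Alpha, 5 for Tau — Alpha by 18–5.
Alpha defeats every rival head-to-head and is the Condorcet winner.

Alpha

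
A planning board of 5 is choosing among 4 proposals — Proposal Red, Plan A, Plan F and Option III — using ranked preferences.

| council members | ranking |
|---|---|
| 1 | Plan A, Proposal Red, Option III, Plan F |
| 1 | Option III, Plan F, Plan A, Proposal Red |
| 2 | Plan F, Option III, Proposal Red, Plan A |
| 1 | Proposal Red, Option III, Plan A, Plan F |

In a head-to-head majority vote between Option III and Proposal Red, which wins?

Ballots ranking Option III above Proposal Red: 1 + 2 = 3.
Ballots ranking Proposal Red above Option III: 5 − 3 = 2.
Option III wins the head-to-head 3–2.

Option III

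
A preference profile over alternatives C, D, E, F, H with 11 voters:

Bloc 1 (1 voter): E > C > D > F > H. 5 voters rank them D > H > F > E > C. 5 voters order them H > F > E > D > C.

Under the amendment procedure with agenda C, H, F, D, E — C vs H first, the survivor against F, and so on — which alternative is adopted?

Round 1: C vs H — 1–10, H advances.
Round 2: H vs F — 10–1, H advances.
Round 3: H vs D — 5–6, D advances.
Round 4: D vs E — 5–6, E advances.
The agenda winner is E.

E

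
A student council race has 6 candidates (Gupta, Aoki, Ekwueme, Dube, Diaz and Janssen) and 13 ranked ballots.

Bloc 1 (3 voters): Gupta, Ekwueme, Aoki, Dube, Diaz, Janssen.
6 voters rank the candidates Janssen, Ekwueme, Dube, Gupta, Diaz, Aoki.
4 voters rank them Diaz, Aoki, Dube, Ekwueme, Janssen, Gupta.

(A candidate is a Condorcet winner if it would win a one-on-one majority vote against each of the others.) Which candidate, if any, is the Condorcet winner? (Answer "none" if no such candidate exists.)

Pairwise majorities:
Gupta vs Aoki: Gupta wins 9–4.
Gupta vs Ekwueme: Ekwueme wins 10–3.
Gupta vs Dube: Dube wins 10–3.
Gupta vs Diaz: Gupta wins 9–4.
Gupta vs Janssen: Janssen, 10–3.
Aoki vs Ekwueme: Ekwueme, 9–4.
Aoki vs Dube: Aoki, 7–6.
Aoki vs Diaz: Diaz, 10–3.
Aoki–Janssen: Aoki 7–6.
Ekwueme–Dube: Ekwueme 9–4.
Ekwueme vs Diaz: Ekwueme, 9–4.
Ekwueme vs Janssen: Ekwueme, 7–6.
Dube vs Diaz: Dube, 9–4.
Dube–Janssen: Dube 7–6.
Diaz–Janssen: Diaz 7–6.
Only Ekwueme has no losses; Ekwueme is the Condorcet winner.

Ekwueme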